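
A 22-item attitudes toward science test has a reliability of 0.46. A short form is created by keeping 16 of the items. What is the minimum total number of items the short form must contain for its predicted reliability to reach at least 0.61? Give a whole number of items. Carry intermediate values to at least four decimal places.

Short-form reliability: n = 16/22 = 0.7273; r_16 = n·r/(1+(n−1)r) ≈ 0.3825
Length factor from the short form to reach 0.61: n' = 0.61(1 − 0.3825) / [0.3825(1 − 0.61)] ≈ 2.5251
Items = 2.5251 × 16 ≈ 40.40 → 41

41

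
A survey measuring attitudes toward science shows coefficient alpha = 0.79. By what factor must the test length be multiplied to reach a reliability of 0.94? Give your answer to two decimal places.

Invert Spearman-Brown to solve for n:
n = r_target (1 − r_old) / [ r_old (1 − r_target) ]
n = 0.94(1 − 0.79) / [0.79(1 − 0.94)]
  = 0.1974 / 0.0474 = 4.1646

4.16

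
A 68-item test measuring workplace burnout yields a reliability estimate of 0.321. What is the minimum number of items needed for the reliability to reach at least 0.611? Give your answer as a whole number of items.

Rearranging the Spearman-Brown formula for n,
n = r_target (1 − r_old) / [ r_old (1 − r_target) ]
n = 0.611 × (1 − 0.321) / [ 0.321 × (1 − 0.611) ]
n = 0.414869 / 0.124869 ≈ 3.3224
3.3224 × 68 = 225.92 → 226 items

226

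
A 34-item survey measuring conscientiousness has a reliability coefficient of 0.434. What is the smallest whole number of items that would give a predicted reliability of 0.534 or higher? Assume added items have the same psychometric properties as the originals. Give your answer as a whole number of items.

n = [0.534 × 0.566] / [0.434 × 0.466]
  = 0.302244 / 0.202244 = 1.4945
1.4945 × 34 = 50.81 → 51 items

51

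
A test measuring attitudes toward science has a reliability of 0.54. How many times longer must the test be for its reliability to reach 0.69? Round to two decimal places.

1.90

n = [0.69 × 0.46] / [0.54 × 0.31]
n = 0.3174 / 0.1674 ≈ 1.8961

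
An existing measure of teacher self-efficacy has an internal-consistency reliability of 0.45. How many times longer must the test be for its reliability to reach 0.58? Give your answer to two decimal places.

n = 0.58 × (1 − 0.45) / [ 0.45 × (1 − 0.58) ]
  = 0.3190 / 0.1890 = 1.6878

1.69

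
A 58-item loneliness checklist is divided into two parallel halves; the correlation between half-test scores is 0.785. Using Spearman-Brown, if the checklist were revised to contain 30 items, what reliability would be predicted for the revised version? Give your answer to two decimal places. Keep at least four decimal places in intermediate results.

First correct the split-half correlation to full-test reliability: r_full = 2 × 0.785 / (1 + 0.785) ≈ 0.8796
Then adjust to 30 items: n = 30/58 = 0.5172
r_new = n·r_full / (1 + (n − 1)·r_full) = 0.4549 / 0.5753 ≈ 0.7907

0.79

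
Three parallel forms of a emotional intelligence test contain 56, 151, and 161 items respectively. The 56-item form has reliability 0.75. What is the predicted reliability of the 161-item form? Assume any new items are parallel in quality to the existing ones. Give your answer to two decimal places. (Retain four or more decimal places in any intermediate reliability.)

0.90

Only the ratio of lengths matters: n = 161/56 = 2.8750
r_{161} = n·r / (1 + (n − 1)·r) = 2.1562 / 2.4062 ≈ 0.8961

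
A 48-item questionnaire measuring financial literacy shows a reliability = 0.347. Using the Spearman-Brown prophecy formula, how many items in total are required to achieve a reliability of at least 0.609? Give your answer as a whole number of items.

141

Spearman-Brown solved for the length factor n:
n = r*(1 − r) / [ r (1 − r*) ]
n = [0.609 × 0.653] / [0.347 × 0.391]
n = 0.397677 / 0.135677 ≈ 2.9311
2.9311 × 48 = 140.69 → 141 items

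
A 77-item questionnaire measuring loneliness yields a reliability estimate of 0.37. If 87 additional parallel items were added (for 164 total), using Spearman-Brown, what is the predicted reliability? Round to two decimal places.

0.56

The new length is 164/77 = 2.1299 times the old.
Apply the Spearman-Brown prophecy formula, r' = nr / [1 + (n − 1)r]:
r_new = (2.1299 × 0.37) / (1 + (2.1299 − 1) × 0.37)
r_new = 0.7881 / 1.4181 ≈ 0.5557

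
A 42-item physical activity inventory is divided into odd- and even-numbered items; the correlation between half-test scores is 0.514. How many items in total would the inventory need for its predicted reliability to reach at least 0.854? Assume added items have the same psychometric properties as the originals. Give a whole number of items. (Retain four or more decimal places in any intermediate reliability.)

r_full = 2(0.514)/(1 + 0.514) = 0.6790
n = r_tgt(1 − r_full) / [r_full(1 − r_tgt)] = 0.854 × 0.3210 / (0.6790 × 0.146) ≈ 2.7653
Items = 2.7653 × 42 ≈ 116.14 → 117

117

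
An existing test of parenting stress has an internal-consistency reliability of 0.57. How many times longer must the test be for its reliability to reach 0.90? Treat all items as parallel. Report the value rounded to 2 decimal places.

Spearman-Brown solved for the length factor n:
n = r*(1 − r) / [ r (1 − r*) ]
n = 0.90 × (1 − 0.57) / [ 0.57 × (1 − 0.90) ]
n = 0.3870 / 0.0570 ≈ 6.7895

6.79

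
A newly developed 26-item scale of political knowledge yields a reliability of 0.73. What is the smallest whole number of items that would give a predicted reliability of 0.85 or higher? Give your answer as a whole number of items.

55

Invert Spearman-Brown to solve for n:
n = r_target (1 − r_old) / [ r_old (1 − r_target) ]
n = 0.85 × (1 − 0.73) / [ 0.73 × (1 − 0.85) ]
n = 0.2295 / 0.1095 ≈ 2.0959
2.0959 × 26 = 54.49 → 55 items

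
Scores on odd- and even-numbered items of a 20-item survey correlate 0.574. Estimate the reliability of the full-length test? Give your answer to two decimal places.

The full test is twice the length of either half (n = 2).
r_full = 2r_hh / (1 + r_hh) = 2 × 0.574 / (1 + 0.574)
r_full = 1.1480 / 1.5740 ≈ 0.7294

0.73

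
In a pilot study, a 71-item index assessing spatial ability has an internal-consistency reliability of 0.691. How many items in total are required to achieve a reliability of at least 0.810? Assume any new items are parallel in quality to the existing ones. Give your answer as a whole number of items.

136

n = 0.810(1 − 0.691) / [0.691(1 − 0.810)]
n = 0.250290 / 0.131290 ≈ 1.9064
1.9064 × 71 = 135.35 → 136 items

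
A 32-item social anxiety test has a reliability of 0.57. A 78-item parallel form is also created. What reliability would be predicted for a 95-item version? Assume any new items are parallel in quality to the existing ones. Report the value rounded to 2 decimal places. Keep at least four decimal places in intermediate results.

0.80

Only the ratio of lengths matters: n = 95/32 = 2.9688
r_{95} = n·r / (1 + (n − 1)·r) = 1.6922 / 2.1222 ≈ 0.7974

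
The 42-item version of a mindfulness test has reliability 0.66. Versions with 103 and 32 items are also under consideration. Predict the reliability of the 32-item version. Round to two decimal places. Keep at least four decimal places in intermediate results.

The 103-item form is not needed; work directly from the 42-item form with n = 32/42 = 0.7619.
r_{32} = n·r / (1 + (n − 1)·r) = 0.5029 / 0.8429 ≈ 0.5966

0.60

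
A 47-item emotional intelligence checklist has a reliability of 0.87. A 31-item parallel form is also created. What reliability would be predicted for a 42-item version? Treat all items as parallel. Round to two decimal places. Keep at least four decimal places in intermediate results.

Only the ratio of lengths matters: n = 42/47 = 0.8936
r_{42} = n·r / (1 + (n − 1)·r) = 0.7774 / 0.9074 ≈ 0.8567

0.86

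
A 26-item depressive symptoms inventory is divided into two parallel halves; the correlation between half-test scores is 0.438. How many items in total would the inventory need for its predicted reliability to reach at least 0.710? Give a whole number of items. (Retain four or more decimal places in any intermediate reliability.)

41

Corrected full-test reliability: r_full = 2 × 0.438 / (1 + 0.438) ≈ 0.6092
n = r_tgt(1 − r_full) / [r_full(1 − r_tgt)] = 0.710 × 0.3908 / (0.6092 × 0.290) ≈ 1.5706
Items = 1.5706 × 26 ≈ 40.84 → 41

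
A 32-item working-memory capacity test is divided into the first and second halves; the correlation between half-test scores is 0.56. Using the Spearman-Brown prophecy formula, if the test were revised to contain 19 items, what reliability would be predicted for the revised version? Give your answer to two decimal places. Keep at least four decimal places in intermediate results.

0.60

First correct the split-half correlation to full-test reliability: r_full = 2 × 0.56 / (1 + 0.56) ≈ 0.7179
Length factor from 32 to 19 items: n = 19/32 = 0.5938
r_new = n·r_full / (1 + (n − 1)·r_full) = 0.4263 / 0.7084 ≈ 0.6018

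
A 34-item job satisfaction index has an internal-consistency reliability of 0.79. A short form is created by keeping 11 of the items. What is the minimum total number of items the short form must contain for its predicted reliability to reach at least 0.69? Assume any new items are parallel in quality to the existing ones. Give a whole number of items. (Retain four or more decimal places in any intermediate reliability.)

Short-form reliability: n = 11/34 = 0.3235; r_11 = n·r/(1+(n−1)r) ≈ 0.5489
Then solve for n' with r_old = 0.5489, r_target = 0.69: n' = 0.69(1 − 0.5489)/[0.5489(1 − 0.69)] = 1.8292
Items = 1.8292 × 11 ≈ 20.12 → 21

21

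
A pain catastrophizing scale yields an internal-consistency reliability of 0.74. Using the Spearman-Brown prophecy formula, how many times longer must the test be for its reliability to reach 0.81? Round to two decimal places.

n = [0.81 × 0.26] / [0.74 × 0.19]
n = 0.2106 / 0.1406 ≈ 1.4979

1.50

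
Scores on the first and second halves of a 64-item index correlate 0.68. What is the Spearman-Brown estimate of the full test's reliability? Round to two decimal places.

0.81

The full test is twice the length of either half (n = 2).
r_full = 2(0.68) / (1 + 0.68)
       = 1.3600 / 1.6800 = 0.8095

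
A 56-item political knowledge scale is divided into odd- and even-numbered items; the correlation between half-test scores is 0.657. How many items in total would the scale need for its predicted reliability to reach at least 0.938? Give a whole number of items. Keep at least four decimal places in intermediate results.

222

Corrected full-test reliability: r_full = 2 × 0.657 / (1 + 0.657) ≈ 0.7930
Solve Spearman-Brown for n: n = 0.938(1 − 0.7930) / [0.7930(1 − 0.938)] = 3.9492
Required items = 3.9492 × 56 = 221.16, so 222 items.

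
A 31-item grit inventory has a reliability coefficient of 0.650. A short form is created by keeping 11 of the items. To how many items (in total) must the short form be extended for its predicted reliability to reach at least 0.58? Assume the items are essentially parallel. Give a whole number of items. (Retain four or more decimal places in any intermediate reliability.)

First, r for the 11-item form: n = 11/31 = 0.3548, so r_11 = 0.3548·0.650/(1 + (0.3548 − 1)·0.650) = 0.3972
Then solve for n' with r_old = 0.3972, r_target = 0.58: n' = 0.58(1 − 0.3972)/[0.3972(1 − 0.58)] = 2.0958
Items = 2.0958 × 11 ≈ 23.05 → 24

24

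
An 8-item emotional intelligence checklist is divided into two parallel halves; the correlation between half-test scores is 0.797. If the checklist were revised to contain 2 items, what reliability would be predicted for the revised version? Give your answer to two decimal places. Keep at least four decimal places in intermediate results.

0.66

First correct the split-half correlation to full-test reliability: r_full = 2 × 0.797 / (1 + 0.797) ≈ 0.8870
Then adjust to 2 items: n = 2/8 = 0.2500
r_new = n·r_full / (1 + (n − 1)·r_full) = 0.2218 / 0.3347 ≈ 0.6627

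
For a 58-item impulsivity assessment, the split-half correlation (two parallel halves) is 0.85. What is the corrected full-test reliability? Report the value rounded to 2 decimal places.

The full test is twice the length of either half (n = 2).
r_full = 2(0.85) / (1 + 0.85)
       = 1.7000 / 1.8500 = 0.9189

0.92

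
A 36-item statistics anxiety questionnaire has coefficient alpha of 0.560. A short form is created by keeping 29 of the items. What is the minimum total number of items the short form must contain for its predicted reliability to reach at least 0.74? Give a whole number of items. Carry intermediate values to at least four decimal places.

81

First, r for the 29-item form: n = 29/36 = 0.8056, so r_29 = 0.8056·0.560/(1 + (0.8056 − 1)·0.560) = 0.5062
Then solve for n' with r_old = 0.5062, r_target = 0.74: n' = 0.74(1 − 0.5062)/[0.5062(1 − 0.74)] = 2.7764
Total items = 2.7764 × 29 = 80.52, rounded up to 81.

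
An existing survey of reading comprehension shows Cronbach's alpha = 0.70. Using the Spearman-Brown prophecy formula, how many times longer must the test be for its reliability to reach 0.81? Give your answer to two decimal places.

1.83

n = 0.81(1 − 0.70) / [0.70(1 − 0.81)]
  = 0.2430 / 0.1330 = 1.8271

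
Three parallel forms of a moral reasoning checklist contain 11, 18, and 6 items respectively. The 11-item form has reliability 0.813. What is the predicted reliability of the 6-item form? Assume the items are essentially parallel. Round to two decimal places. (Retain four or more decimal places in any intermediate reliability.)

0.70

The 18-item form is not needed; work directly from the 11-item form with n = 6/11 = 0.5455.
r_{6} = n·r / (1 + (n − 1)·r) = 0.4435 / 0.6305 ≈ 0.7034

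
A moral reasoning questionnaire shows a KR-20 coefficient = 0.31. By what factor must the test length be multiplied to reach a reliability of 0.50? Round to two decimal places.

2.23

n = 0.50 × (1 − 0.31) / [ 0.31 × (1 − 0.50) ]
n = 0.3450 / 0.1550 ≈ 2.2258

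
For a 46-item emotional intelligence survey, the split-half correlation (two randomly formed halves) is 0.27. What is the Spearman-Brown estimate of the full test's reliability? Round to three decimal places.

0.425

Each half is half the length of the full test, so the full test is n = 2 times a half.
r_full = 2r_hh / (1 + r_hh) = 2 × 0.27 / (1 + 0.27)
       = 0.5400 / 1.2700 = 0.4252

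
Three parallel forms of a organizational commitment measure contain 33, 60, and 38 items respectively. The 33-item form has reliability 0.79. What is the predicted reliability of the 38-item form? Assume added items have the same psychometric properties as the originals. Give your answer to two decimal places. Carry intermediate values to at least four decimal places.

The 60-item form is not needed; work directly from the 33-item form with n = 38/33 = 1.1515.
r_{38} = n·r / (1 + (n − 1)·r) = 0.9097 / 1.1197 ≈ 0.8124

0.81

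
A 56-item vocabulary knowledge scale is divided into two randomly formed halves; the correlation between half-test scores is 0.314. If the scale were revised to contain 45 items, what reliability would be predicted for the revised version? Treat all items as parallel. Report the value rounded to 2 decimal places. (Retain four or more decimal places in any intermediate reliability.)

Full-test reliability from the split-half r: r_full = 2(0.314)/(1 + 0.314) = 0.4779
Length factor from 56 to 45 items: n = 45/56 = 0.8036
r_new = n·r_full / (1 + (n − 1)·r_full) = 0.3840 / 0.9061 ≈ 0.4238

0.42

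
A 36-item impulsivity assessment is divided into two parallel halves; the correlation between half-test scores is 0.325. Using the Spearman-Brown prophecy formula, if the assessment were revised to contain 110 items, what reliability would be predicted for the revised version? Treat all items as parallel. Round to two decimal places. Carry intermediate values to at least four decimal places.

0.75

Spearman-Brown correction (n = 2): r_full = 2·0.325/(1 + 0.325) = 0.4906
Length factor from 36 to 110 items: n = 110/36 = 3.0556
r_new = n·r_full / (1 + (n − 1)·r_full) = 1.4991 / 2.0085 ≈ 0.7464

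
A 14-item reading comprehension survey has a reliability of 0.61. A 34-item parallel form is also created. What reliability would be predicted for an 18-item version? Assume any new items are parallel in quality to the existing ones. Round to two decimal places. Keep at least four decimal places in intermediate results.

The 34-item form is not needed; work directly from the 14-item form with n = 18/14 = 1.2857.
r_{18} = n·r / (1 + (n − 1)·r) = 0.7843 / 1.1743 ≈ 0.6679

0.67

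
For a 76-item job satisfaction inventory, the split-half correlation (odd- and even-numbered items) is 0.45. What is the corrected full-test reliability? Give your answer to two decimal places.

0.62

The full test is twice the length of either half (n = 2).
r_full = 2r_hh / (1 + r_hh) = 2 × 0.45 / (1 + 0.45)
r_full = 0.9000 / 1.4500 ≈ 0.6207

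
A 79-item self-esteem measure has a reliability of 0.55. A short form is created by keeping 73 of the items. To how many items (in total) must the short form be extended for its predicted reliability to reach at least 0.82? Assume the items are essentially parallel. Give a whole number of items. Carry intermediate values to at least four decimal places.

Short-form reliability: n = 73/79 = 0.9241; r_73 = n·r/(1+(n−1)r) ≈ 0.5304
Length factor from the short form to reach 0.82: n' = 0.82(1 − 0.5304) / [0.5304(1 − 0.82)] ≈ 4.0334
Items = 4.0334 × 73 ≈ 294.44 → 295

295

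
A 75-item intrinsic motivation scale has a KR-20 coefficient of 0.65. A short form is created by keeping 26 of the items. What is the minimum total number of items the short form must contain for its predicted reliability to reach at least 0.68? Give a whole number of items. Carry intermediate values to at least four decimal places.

Short-form reliability: n = 26/75 = 0.3467; r_26 = n·r/(1+(n−1)r) ≈ 0.3917
Then solve for n' with r_old = 0.3917, r_target = 0.68: n' = 0.68(1 − 0.3917)/[0.3917(1 − 0.68)] = 3.3001
Items = 3.3001 × 26 ≈ 85.80 → 86

86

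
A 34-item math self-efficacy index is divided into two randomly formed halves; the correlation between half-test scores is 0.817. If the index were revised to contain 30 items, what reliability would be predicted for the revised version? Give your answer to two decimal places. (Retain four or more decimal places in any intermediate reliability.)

Full-test reliability from the split-half r: r_full = 2(0.817)/(1 + 0.817) = 0.8993
Then adjust to 30 items: n = 30/34 = 0.8824
r_new = n·r_full / (1 + (n − 1)·r_full) = 0.7935 / 0.8942 ≈ 0.8874

0.89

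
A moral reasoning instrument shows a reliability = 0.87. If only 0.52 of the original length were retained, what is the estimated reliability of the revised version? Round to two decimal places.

0.78

Spearman-Brown: r_new = n·r / (1 + (n − 1)·r)
r_new = 0.52·0.87 / [1 + (0.52 − 1)·0.87]
     = 0.4524 / 0.5824 = 0.7768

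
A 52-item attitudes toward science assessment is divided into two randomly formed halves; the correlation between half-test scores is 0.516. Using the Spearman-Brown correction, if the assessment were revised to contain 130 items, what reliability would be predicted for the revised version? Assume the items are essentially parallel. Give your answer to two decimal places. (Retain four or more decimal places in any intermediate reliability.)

Full-test reliability from the split-half r: r_full = 2(0.516)/(1 + 0.516) = 0.6807
Then adjust to 130 items: n = 130/52 = 2.5000
r_new = n·r_full / (1 + (n − 1)·r_full) = 1.7017 / 2.0210 ≈ 0.8420

0.84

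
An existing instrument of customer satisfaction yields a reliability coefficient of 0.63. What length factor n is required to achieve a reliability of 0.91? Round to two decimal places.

5.94

Spearman-Brown solved for the length factor n:
n = r*(1 − r) / [ r (1 − r*) ]
n = 0.91(1 − 0.63) / [0.63(1 − 0.91)]
n = 0.3367 / 0.0567 ≈ 5.9383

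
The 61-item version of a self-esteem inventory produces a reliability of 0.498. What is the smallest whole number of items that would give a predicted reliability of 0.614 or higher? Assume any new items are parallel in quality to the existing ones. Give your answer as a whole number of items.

98

Invert Spearman-Brown to solve for n:
n = r*(1 − r) / [ r (1 − r*) ]
n = [0.614 × 0.502] / [0.498 × 0.386]
  = 0.308228 / 0.192228 = 1.6035
So the test needs 1.6035 × 61 ≈ 97.81 items; rounding up, 98.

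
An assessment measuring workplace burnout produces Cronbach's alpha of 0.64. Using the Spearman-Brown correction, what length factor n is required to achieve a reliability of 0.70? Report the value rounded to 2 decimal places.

1.31

Rearranging the Spearman-Brown formula for n,
n = r_target (1 − r_old) / [ r_old (1 − r_target) ]
n = 0.70(1 − 0.64) / [0.64(1 − 0.70)]
n = 0.2520 / 0.1920 ≈ 1.3125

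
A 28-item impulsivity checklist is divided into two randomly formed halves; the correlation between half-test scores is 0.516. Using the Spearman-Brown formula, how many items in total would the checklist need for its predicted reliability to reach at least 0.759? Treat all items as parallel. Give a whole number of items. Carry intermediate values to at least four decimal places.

r_full = 2(0.516)/(1 + 0.516) = 0.6807
Solve Spearman-Brown for n: n = 0.759(1 − 0.6807) / [0.6807(1 − 0.759)] = 1.4773
Required items = 1.4773 × 28 = 41.36, so 42 items.

42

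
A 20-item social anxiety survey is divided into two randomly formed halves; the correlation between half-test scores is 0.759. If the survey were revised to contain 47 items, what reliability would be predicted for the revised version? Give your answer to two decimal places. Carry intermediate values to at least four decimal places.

0.94

First correct the split-half correlation to full-test reliability: r_full = 2 × 0.759 / (1 + 0.759) ≈ 0.8630
Then adjust to 47 items: n = 47/20 = 2.3500
r_new = n·r_full / (1 + (n − 1)·r_full) = 2.0280 / 2.1650 ≈ 0.9367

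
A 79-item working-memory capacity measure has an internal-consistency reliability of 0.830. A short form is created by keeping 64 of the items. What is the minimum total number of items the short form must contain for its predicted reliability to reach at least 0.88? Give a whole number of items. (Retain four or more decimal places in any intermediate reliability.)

119

First, r for the 64-item form: n = 64/79 = 0.8101, so r_64 = 0.8101·0.830/(1 + (0.8101 − 1)·0.830) = 0.7982
Length factor from the short form to reach 0.88: n' = 0.88(1 − 0.7982) / [0.7982(1 − 0.88)] ≈ 1.8540
Items = 1.8540 × 64 ≈ 118.66 → 119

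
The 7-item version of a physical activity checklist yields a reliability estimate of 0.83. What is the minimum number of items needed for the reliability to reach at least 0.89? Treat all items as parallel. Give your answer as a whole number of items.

Rearranging the Spearman-Brown formula for n,
n = r_target (1 − r_old) / [ r_old (1 − r_target) ]
n = 0.89 × (1 − 0.83) / [ 0.83 × (1 − 0.89) ]
n = 0.1513 / 0.0913 ≈ 1.6572
Items needed = n × 7 = 1.6572 × 7 ≈ 11.60 → round up to 12

12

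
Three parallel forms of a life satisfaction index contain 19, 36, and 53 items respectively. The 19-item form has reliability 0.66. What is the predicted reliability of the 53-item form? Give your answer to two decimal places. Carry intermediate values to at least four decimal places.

Only the ratio of lengths matters: n = 53/19 = 2.7895
r_{53} = n·r / (1 + (n − 1)·r) = 1.8411 / 2.1811 ≈ 0.8441

0.84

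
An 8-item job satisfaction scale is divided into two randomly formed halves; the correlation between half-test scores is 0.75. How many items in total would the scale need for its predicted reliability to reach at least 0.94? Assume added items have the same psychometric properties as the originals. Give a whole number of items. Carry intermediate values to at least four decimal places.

21

r_full = 2(0.75)/(1 + 0.75) = 0.8571
Solve Spearman-Brown for n: n = 0.94(1 − 0.8571) / [0.8571(1 − 0.94)] = 2.6120
Required items = 2.6120 × 8 = 20.90, so 21 items.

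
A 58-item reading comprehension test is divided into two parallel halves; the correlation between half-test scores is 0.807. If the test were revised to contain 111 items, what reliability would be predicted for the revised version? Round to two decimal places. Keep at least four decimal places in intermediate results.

Full-test reliability from the split-half r: r_full = 2(0.807)/(1 + 0.807) = 0.8932
Length factor from 58 to 111 items: n = 111/58 = 1.9138
r_new = n·r_full / (1 + (n − 1)·r_full) = 1.7094 / 1.8162 ≈ 0.9412

0.94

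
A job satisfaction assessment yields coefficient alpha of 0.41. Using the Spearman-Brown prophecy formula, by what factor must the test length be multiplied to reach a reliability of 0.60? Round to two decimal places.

Invert Spearman-Brown to solve for n:
n = r_target (1 − r_old) / [ r_old (1 − r_target) ]
n = [0.60 × 0.59] / [0.41 × 0.40]
n = 0.3540 / 0.1640 ≈ 2.1585

2.16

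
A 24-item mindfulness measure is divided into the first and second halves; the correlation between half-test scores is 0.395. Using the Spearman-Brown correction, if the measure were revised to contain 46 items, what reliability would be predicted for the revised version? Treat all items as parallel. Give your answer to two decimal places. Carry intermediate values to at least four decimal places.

0.71

First correct the split-half correlation to full-test reliability: r_full = 2 × 0.395 / (1 + 0.395) ≈ 0.5663
Length factor from 24 to 46 items: n = 46/24 = 1.9167
r_new = n·r_full / (1 + (n − 1)·r_full) = 1.0854 / 1.5191 ≈ 0.7145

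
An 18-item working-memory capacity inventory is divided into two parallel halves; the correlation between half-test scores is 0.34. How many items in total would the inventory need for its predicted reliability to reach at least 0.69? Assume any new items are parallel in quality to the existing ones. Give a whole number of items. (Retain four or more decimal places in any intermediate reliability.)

39

Corrected full-test reliability: r_full = 2 × 0.34 / (1 + 0.34) ≈ 0.5075
Solve Spearman-Brown for n: n = 0.69(1 − 0.5075) / [0.5075(1 − 0.69)] = 2.1600
Items = 2.1600 × 18 ≈ 38.88 → 39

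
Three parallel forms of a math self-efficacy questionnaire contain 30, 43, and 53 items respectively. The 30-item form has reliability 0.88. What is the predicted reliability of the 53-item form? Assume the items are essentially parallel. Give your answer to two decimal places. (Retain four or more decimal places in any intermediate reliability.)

0.93

The 43-item form is not needed; work directly from the 30-item form with n = 53/30 = 1.7667.
r_{53} = n·r / (1 + (n − 1)·r) = 1.5547 / 1.6747 ≈ 0.9283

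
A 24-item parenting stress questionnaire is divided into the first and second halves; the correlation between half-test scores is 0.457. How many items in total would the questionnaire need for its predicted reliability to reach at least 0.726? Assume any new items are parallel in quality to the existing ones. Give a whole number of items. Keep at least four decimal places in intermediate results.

38

Corrected full-test reliability: r_full = 2 × 0.457 / (1 + 0.457) ≈ 0.6273
Solve Spearman-Brown for n: n = 0.726(1 − 0.6273) / [0.6273(1 − 0.726)] = 1.5742
Items = 1.5742 × 24 ≈ 37.78 → 38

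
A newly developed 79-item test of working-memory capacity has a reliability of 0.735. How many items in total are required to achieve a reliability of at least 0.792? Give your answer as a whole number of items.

109

n = 0.792(1 − 0.735) / [0.735(1 − 0.792)]
  = 0.209880 / 0.152880 = 1.3728
So the test needs 1.3728 × 79 ≈ 108.45 items; rounding up, 109.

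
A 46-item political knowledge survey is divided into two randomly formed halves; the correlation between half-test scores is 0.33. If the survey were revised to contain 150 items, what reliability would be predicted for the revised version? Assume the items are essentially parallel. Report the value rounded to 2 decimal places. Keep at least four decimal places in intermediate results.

0.76

Spearman-Brown correction (n = 2): r_full = 2·0.33/(1 + 0.33) = 0.4962
Length factor from 46 to 150 items: n = 150/46 = 3.2609
r_new = n·r_full / (1 + (n − 1)·r_full) = 1.6181 / 2.1219 ≈ 0.7626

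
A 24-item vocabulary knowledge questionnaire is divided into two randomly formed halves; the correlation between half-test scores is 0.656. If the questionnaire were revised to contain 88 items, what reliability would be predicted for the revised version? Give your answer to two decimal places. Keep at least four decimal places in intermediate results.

Full-test reliability from the split-half r: r_full = 2(0.656)/(1 + 0.656) = 0.7923
Then adjust to 88 items: n = 88/24 = 3.6667
r_new = n·r_full / (1 + (n − 1)·r_full) = 2.9051 / 3.1128 ≈ 0.9333

0.93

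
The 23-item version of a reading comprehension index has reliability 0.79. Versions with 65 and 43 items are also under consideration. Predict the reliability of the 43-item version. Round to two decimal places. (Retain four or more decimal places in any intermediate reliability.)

The 65-item form is not needed; work directly from the 23-item form with n = 43/23 = 1.8696.
r_{43} = n·r / (1 + (n − 1)·r) = 1.4770 / 1.6870 ≈ 0.8755

0.88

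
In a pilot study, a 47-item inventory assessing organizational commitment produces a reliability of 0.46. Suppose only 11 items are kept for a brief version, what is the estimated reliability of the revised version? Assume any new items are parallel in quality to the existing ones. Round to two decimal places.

0.17

Length ratio n = 11/47 = 0.234
r_new = 0.234·0.46 / [1 + (0.234 − 1)·0.46]
     = 0.1076 / 0.6476 = 0.1662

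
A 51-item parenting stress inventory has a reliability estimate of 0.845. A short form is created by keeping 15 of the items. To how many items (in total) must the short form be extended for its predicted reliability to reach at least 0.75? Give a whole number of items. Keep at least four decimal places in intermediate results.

First, r for the 15-item form: n = 15/51 = 0.2941, so r_15 = 0.2941·0.845/(1 + (0.2941 − 1)·0.845) = 0.6159
Then solve for n' with r_old = 0.6159, r_target = 0.75: n' = 0.75(1 − 0.6159)/[0.6159(1 − 0.75)] = 1.8709
Total items = 1.8709 × 15 = 28.06, rounded up to 29.

29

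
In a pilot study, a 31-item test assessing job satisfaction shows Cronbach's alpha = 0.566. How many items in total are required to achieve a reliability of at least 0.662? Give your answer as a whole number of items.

Rearranging the Spearman-Brown formula for n,
n = r_target (1 − r_old) / [ r_old (1 − r_target) ]
n = 0.662 × (1 − 0.566) / [ 0.566 × (1 − 0.662) ]
n = 0.287308 / 0.191308 ≈ 1.5018
So the test needs 1.5018 × 31 ≈ 46.56 items; rounding up, 47.

47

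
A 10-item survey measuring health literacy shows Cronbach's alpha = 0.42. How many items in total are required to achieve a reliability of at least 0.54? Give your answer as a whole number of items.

Invert Spearman-Brown to solve for n:
n = r*(1 − r) / [ r (1 − r*) ]
n = [0.54 × 0.58] / [0.42 × 0.46]
  = 0.3132 / 0.1932 = 1.6211
Items needed = n × 10 = 1.6211 × 10 ≈ 16.21 → round up to 17

17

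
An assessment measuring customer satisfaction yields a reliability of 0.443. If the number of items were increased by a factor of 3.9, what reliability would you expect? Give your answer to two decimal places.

By Spearman-Brown, r_new = n r / (1 + (n − 1) r).
r_new = 3.9·0.443 / [1 + (3.9 − 1)·0.443]
     = 1.7277 / 2.2847 = 0.7562

0.76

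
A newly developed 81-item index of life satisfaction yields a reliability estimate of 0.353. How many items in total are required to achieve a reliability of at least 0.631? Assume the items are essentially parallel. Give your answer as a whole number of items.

Spearman-Brown solved for the length factor n:
n = r_target (1 − r_old) / [ r_old (1 − r_target) ]
n = 0.631(1 − 0.353) / [0.353(1 − 0.631)]
  = 0.408257 / 0.130257 = 3.1342
Items needed = n × 81 = 3.1342 × 81 ≈ 253.87 → round up to 254

254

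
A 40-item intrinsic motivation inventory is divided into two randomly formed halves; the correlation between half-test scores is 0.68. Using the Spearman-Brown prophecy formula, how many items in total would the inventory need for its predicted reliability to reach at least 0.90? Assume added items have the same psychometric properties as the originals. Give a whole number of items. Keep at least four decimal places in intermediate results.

85

r_full = 2(0.68)/(1 + 0.68) = 0.8095
n = r_tgt(1 − r_full) / [r_full(1 − r_tgt)] = 0.90 × 0.1905 / (0.8095 × 0.10) ≈ 2.1180
Required items = 2.1180 × 40 = 84.72, so 85 items.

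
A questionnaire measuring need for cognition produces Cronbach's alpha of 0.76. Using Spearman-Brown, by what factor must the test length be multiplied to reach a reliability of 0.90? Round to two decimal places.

2.84

n = [0.90 × 0.24] / [0.76 × 0.10]
  = 0.2160 / 0.0760 = 2.8421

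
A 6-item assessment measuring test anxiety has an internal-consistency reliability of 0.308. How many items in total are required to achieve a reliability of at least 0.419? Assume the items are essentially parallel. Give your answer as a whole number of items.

n = [0.419 × 0.692] / [0.308 × 0.581]
n = 0.289948 / 0.178948 ≈ 1.6203
1.6203 × 6 = 9.72 → 10 items

10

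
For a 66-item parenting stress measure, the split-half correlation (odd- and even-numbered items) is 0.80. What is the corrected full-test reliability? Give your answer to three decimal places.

0.889

Each half is half the length of the full test, so the full test is n = 2 times a half.
r_full = 2(0.80) / (1 + 0.80)
       = 1.6000 / 1.8000 = 0.8889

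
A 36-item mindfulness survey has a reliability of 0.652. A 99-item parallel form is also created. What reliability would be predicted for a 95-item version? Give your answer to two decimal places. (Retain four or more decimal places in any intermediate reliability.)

0.83

The 99-item form is not needed; work directly from the 36-item form with n = 95/36 = 2.6389.
r_{95} = n·r / (1 + (n − 1)·r) = 1.7206 / 2.0686 ≈ 0.8318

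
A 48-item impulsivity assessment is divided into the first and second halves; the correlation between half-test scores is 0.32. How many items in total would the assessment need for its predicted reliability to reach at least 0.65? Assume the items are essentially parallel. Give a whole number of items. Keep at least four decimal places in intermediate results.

95

r_full = 2(0.32)/(1 + 0.32) = 0.4848
n = r_tgt(1 − r_full) / [r_full(1 − r_tgt)] = 0.65 × 0.5152 / (0.4848 × 0.35) ≈ 1.9736
Items = 1.9736 × 48 ≈ 94.73 → 95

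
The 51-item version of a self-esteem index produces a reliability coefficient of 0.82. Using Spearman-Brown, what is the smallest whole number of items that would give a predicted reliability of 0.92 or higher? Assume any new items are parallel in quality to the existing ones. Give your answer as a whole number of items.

Invert Spearman-Brown to solve for n:
n = r_target (1 − r_old) / [ r_old (1 − r_target) ]
n = 0.92 × (1 − 0.82) / [ 0.82 × (1 − 0.92) ]
  = 0.1656 / 0.0656 = 2.5244
So the test needs 2.5244 × 51 ≈ 128.74 items; rounding up, 129.

129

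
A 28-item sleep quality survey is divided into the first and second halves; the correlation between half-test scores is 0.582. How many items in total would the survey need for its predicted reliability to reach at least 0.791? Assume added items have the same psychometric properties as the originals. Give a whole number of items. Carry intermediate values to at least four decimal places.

39

r_full = 2(0.582)/(1 + 0.582) = 0.7358
n = r_tgt(1 − r_full) / [r_full(1 − r_tgt)] = 0.791 × 0.2642 / (0.7358 × 0.209) ≈ 1.3589
Required items = 1.3589 × 28 = 38.05, so 39 items.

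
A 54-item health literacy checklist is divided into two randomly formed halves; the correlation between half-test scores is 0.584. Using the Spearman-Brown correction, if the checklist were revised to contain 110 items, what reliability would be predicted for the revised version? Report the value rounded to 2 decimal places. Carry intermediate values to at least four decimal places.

0.85

First correct the split-half correlation to full-test reliability: r_full = 2 × 0.584 / (1 + 0.584) ≈ 0.7374
Then adjust to 110 items: n = 110/54 = 2.0370
r_new = n·r_full / (1 + (n − 1)·r_full) = 1.5021 / 1.7647 ≈ 0.8512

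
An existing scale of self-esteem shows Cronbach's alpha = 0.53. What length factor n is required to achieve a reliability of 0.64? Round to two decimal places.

1.58

Spearman-Brown solved for the length factor n:
n = r*(1 − r) / [ r (1 − r*) ]
n = [0.64 × 0.47] / [0.53 × 0.36]
  = 0.3008 / 0.1908 = 1.5765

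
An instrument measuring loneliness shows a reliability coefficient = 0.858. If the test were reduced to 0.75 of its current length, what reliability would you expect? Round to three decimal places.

0.819

Spearman-Brown: r_new = n·r / (1 + (n − 1)·r)
r_new = (0.75 × 0.858) / (1 + (0.75 − 1) × 0.858)
r_new = 0.6435 / 0.7855 ≈ 0.8192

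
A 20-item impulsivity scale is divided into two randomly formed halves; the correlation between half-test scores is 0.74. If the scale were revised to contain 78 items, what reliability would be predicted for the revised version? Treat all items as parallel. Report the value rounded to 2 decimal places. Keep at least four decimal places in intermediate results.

Spearman-Brown correction (n = 2): r_full = 2·0.74/(1 + 0.74) = 0.8506
Length factor from 20 to 78 items: n = 78/20 = 3.9000
r_new = n·r_full / (1 + (n − 1)·r_full) = 3.3173 / 3.4667 ≈ 0.9569

0.96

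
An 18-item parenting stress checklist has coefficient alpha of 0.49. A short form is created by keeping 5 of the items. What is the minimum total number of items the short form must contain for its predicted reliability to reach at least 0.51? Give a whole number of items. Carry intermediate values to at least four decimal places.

20

First, r for the 5-item form: n = 5/18 = 0.2778, so r_5 = 0.2778·0.49/(1 + (0.2778 − 1)·0.49) = 0.2107
Length factor from the short form to reach 0.51: n' = 0.51(1 − 0.2107) / [0.2107(1 − 0.51)] ≈ 3.8990
Total items = 3.8990 × 5 = 19.50, rounded up to 20.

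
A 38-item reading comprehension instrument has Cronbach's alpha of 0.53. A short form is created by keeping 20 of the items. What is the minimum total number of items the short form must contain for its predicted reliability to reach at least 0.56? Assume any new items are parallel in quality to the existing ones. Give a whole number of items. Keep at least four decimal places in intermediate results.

43

First, r for the 20-item form: n = 20/38 = 0.5263, so r_20 = 0.5263·0.53/(1 + (0.5263 − 1)·0.53) = 0.3724
Length factor from the short form to reach 0.56: n' = 0.56(1 − 0.3724) / [0.3724(1 − 0.56)] ≈ 2.1449
Items = 2.1449 × 20 ≈ 42.90 → 43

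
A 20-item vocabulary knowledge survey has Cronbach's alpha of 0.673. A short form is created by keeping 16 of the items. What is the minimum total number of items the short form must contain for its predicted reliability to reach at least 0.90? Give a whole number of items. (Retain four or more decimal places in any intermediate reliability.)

First, r for the 16-item form: n = 16/20 = 0.8000, so r_16 = 0.8000·0.673/(1 + (0.8000 − 1)·0.673) = 0.6221
Then solve for n' with r_old = 0.6221, r_target = 0.90: n' = 0.90(1 − 0.6221)/[0.6221(1 − 0.90)] = 5.4671
Items = 5.4671 × 16 ≈ 87.47 → 88

88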